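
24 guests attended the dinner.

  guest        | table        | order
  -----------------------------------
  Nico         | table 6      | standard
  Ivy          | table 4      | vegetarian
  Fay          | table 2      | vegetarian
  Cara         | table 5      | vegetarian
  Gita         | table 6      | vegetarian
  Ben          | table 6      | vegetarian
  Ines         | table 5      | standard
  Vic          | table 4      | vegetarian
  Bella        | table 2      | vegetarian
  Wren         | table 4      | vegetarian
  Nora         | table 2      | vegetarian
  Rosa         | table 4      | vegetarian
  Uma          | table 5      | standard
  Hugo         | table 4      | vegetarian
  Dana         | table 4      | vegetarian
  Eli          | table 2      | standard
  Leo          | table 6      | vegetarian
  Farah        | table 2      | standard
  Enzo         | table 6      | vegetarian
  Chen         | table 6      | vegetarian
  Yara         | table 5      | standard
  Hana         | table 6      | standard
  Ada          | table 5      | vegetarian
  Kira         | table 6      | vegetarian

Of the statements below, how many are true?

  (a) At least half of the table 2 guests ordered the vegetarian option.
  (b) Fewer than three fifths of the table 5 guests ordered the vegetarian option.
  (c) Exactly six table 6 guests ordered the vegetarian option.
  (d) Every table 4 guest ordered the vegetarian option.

(a) table 2: |A| = 5, |A ∩ B| = 3; needs |A ∩ B| ≥ |A ∖ B| — true.
(b) table 5: |A| = 5, |A ∩ B| = 2; needs |A ∩ B| / |A| < 3/5 — true.
(c) table 6: |A| = 8, |A ∩ B| = 6; needs |A ∩ B| = 6 — true.
(d) table 4: |A| = 6, |A ∩ B| = 6; needs A ⊆ B, i.e. every element of A is in B (|A ∖ B| = 0) — true.

4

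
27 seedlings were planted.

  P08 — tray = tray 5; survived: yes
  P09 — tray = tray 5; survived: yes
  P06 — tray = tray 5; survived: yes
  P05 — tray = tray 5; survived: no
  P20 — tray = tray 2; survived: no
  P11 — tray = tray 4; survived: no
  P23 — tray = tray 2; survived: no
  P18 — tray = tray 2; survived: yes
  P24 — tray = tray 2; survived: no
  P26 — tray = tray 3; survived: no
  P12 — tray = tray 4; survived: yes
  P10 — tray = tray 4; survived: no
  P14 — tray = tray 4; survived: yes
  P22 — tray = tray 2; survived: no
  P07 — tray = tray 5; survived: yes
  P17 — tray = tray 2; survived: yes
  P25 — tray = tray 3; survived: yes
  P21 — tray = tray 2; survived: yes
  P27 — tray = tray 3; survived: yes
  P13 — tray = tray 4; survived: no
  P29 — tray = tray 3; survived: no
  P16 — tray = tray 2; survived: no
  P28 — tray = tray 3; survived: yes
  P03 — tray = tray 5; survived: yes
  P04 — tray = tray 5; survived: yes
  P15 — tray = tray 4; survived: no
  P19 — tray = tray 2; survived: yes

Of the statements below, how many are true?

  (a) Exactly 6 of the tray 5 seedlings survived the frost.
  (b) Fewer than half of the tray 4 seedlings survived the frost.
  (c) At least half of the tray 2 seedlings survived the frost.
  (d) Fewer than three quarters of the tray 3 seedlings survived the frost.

(a) tray 5: |A| = 7, |A ∩ B| = 6; needs |A ∩ B| = 6 — true.
(b) tray 4: |A| = 6, |A ∩ B| = 2; needs |A ∩ B| < |A ∖ B| — true.
(c) tray 2: |A| = 9, |A ∩ B| = 4; needs |A ∩ B| ≥ |A ∖ B| — false.
(d) tray 3: |A| = 5, |A ∩ B| = 3; needs |A ∩ B| / |A| < 3/4 — true.

3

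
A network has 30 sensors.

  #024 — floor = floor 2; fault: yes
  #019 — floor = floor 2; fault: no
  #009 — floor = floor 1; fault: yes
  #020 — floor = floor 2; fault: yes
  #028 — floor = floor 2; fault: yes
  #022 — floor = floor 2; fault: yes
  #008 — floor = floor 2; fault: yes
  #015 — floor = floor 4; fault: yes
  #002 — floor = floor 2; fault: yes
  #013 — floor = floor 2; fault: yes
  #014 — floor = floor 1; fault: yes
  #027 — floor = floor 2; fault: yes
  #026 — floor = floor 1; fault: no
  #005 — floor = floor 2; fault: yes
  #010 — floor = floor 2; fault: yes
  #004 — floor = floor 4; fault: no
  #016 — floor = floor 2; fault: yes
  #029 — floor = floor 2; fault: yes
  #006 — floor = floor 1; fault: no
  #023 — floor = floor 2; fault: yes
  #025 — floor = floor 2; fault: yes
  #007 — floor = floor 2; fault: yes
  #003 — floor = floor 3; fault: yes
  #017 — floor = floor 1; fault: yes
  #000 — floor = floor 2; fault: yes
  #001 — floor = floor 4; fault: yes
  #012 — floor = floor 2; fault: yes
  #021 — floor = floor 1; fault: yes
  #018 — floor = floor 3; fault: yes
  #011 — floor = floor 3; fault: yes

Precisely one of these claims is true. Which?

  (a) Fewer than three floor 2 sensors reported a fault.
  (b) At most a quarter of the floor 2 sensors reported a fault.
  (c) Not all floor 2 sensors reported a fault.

|A| = 18, |A ∩ B| = 17, |A ∖ B| = 1.
(a) requires |A ∩ B| < 3: false.
(b) requires |A ∩ B| / |A| ≤ 1/4: false.
(c) requires A ⊄ B (|A ∖ B| ≥ 1): true.

(c)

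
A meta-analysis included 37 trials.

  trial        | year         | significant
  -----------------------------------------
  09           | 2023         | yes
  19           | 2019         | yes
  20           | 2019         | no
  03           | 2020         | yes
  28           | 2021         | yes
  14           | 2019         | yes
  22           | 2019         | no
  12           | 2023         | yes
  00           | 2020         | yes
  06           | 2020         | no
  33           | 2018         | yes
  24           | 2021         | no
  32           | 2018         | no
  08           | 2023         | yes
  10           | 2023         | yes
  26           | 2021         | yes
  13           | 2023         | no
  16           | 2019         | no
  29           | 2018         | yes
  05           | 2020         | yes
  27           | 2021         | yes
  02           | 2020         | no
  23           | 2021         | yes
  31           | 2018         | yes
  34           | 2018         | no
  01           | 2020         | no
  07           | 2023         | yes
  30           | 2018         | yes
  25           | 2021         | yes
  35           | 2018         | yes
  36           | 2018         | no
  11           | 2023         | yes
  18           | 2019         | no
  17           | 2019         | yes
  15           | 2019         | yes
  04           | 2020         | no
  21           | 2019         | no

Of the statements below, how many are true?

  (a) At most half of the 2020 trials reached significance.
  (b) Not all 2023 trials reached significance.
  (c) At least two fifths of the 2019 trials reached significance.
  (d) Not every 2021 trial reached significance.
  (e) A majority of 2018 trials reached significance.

(a) 2020: |A| = 7, |A ∩ B| = 3; needs |A ∩ B| ≤ |A ∖ B| — true.
(b) 2023: |A| = 7, |A ∩ B| = 6; needs A ⊄ B (|A ∖ B| ≥ 1) — true.
(c) 2019: |A| = 9, |A ∩ B| = 4; needs |A ∩ B| / |A| ≥ 2/5 — true.
(d) 2021: |A| = 6, |A ∩ B| = 5; needs A ⊄ B (|A ∖ B| ≥ 1) — true.
(e) 2018: |A| = 8, |A ∩ B| = 5; needs |A ∩ B| > |A ∖ B| — true.

5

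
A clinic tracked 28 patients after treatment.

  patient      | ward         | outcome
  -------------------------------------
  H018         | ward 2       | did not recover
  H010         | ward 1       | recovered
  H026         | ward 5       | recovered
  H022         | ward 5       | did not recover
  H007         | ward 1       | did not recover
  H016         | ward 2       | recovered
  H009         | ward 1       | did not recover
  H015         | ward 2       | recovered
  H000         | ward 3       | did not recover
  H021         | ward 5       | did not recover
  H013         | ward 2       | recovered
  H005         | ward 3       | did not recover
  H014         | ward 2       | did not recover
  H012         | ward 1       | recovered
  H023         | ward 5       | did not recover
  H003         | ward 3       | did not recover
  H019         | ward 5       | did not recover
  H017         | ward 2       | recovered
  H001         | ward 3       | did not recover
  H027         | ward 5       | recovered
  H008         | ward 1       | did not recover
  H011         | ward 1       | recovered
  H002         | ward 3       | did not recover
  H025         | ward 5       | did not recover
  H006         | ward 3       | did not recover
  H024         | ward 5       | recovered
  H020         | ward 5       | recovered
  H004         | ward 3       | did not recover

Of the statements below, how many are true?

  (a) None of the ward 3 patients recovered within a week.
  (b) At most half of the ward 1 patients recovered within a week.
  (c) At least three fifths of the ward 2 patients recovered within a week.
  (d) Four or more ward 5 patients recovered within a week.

(a) ward 3: |A| = 7, |A ∩ B| = 0; needs A ∩ B = ∅ (|A ∩ B| = 0) — true.
(b) ward 1: |A| = 6, |A ∩ B| = 3; needs |A ∩ B| ≤ |A ∖ B| — true.
(c) ward 2: |A| = 6, |A ∩ B| = 4; needs |A ∩ B| / |A| ≥ 3/5 — true.
(d) ward 5: |A| = 9, |A ∩ B| = 4; needs |A ∩ B| ≥ 4 — true.

4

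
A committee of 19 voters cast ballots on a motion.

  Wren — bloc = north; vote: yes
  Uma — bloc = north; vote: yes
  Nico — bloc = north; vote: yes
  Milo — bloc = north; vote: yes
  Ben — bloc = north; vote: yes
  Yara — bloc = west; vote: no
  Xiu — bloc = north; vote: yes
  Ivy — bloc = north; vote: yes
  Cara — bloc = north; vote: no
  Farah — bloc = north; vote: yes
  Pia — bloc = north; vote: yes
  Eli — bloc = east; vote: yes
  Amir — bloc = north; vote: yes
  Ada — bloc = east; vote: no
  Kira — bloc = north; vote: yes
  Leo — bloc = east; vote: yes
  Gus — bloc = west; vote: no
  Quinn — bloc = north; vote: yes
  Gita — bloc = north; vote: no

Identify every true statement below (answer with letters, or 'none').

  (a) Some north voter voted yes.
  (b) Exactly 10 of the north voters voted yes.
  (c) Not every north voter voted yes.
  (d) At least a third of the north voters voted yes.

(a), (c), (d)

|A| = 14, |A ∩ B| = 12, |A ∖ B| = 2.
(a) A ∩ B ≠ ∅ (|A ∩ B| ≥ 1): holds.
(b) |A ∩ B| = 10: fails.
(c) A ⊄ B (|A ∖ B| ≥ 1): holds.
(d) |A ∩ B| / |A| ≥ 1/3: holds.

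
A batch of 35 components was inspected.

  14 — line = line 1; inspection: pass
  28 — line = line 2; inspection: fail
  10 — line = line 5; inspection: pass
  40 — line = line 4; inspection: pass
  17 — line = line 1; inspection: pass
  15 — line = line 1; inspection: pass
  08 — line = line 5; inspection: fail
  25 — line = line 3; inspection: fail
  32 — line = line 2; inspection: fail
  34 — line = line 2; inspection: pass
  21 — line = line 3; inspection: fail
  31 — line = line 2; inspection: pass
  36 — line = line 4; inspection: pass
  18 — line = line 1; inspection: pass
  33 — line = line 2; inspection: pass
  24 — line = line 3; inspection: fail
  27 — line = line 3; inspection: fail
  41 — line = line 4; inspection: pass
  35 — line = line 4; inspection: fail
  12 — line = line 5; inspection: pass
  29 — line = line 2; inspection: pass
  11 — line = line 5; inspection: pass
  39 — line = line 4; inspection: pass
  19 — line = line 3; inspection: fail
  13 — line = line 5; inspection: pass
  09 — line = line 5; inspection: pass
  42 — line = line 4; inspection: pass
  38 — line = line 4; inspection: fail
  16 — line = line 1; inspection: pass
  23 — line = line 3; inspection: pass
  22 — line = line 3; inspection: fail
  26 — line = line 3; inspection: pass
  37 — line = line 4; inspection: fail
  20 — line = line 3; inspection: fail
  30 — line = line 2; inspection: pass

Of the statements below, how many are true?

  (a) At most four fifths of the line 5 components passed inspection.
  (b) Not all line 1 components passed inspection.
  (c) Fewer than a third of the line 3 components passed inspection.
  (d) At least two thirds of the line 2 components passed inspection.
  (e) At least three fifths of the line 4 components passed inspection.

3

(a) line 5: |A| = 6, |A ∩ B| = 5; needs |A ∩ B| / |A| ≤ 4/5 — false.
(b) line 1: |A| = 5, |A ∩ B| = 5; needs A ⊄ B (|A ∖ B| ≥ 1) — false.
(c) line 3: |A| = 9, |A ∩ B| = 2; needs |A ∩ B| / |A| < 1/3 — true.
(d) line 2: |A| = 7, |A ∩ B| = 5; needs |A ∩ B| / |A| ≥ 2/3 — true.
(e) line 4: |A| = 8, |A ∩ B| = 5; needs |A ∩ B| / |A| ≥ 3/5 — true.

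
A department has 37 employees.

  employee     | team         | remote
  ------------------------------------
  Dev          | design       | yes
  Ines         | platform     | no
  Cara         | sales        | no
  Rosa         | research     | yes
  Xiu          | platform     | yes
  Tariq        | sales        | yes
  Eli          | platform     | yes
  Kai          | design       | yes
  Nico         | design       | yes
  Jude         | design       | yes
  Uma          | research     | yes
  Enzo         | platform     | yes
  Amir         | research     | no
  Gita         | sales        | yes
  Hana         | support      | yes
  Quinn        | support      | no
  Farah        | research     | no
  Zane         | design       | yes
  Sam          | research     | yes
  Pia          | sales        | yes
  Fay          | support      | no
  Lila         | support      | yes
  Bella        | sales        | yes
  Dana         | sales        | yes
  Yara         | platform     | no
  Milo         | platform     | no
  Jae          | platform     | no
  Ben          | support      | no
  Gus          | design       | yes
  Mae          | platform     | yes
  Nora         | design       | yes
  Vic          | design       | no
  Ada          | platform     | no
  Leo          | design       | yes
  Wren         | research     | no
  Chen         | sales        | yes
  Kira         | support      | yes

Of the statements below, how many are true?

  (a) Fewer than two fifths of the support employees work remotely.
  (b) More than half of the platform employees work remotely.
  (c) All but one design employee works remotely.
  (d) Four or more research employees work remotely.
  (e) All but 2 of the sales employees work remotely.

(a) support: |A| = 6, |A ∩ B| = 3; needs |A ∩ B| / |A| < 2/5 — false.
(b) platform: |A| = 9, |A ∩ B| = 4; needs |A ∩ B| > |A ∖ B| — false.
(c) design: |A| = 9, |A ∩ B| = 8; needs |A ∖ B| = 1 — true.
(d) research: |A| = 6, |A ∩ B| = 3; needs |A ∩ B| ≥ 4 — false.
(e) sales: |A| = 7, |A ∩ B| = 6; needs |A ∖ B| = 2 — false.

1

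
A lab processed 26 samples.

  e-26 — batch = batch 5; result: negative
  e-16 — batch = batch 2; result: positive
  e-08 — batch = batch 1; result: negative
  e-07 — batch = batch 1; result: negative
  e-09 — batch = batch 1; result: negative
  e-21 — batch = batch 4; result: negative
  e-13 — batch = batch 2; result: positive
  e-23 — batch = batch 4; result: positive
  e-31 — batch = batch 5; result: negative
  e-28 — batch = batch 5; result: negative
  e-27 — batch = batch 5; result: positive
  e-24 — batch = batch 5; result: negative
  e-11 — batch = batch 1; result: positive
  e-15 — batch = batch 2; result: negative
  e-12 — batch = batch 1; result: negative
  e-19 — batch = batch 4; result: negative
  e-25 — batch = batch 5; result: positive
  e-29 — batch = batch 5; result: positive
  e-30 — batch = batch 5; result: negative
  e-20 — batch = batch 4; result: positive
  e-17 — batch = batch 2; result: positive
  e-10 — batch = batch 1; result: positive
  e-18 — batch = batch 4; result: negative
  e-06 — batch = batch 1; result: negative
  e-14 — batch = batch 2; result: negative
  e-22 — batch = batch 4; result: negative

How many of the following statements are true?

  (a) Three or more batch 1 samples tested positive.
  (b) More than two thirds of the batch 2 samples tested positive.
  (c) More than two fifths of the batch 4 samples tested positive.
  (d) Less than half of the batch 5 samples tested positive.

1

(a) batch 1: |A| = 7, |A ∩ B| = 2; needs |A ∩ B| ≥ 3 — false.
(b) batch 2: |A| = 5, |A ∩ B| = 3; needs |A ∩ B| / |A| > 2/3 — false.
(c) batch 4: |A| = 6, |A ∩ B| = 2; needs |A ∩ B| / |A| > 2/5 — false.
(d) batch 5: |A| = 8, |A ∩ B| = 3; needs |A ∩ B| < |A ∖ B| — true.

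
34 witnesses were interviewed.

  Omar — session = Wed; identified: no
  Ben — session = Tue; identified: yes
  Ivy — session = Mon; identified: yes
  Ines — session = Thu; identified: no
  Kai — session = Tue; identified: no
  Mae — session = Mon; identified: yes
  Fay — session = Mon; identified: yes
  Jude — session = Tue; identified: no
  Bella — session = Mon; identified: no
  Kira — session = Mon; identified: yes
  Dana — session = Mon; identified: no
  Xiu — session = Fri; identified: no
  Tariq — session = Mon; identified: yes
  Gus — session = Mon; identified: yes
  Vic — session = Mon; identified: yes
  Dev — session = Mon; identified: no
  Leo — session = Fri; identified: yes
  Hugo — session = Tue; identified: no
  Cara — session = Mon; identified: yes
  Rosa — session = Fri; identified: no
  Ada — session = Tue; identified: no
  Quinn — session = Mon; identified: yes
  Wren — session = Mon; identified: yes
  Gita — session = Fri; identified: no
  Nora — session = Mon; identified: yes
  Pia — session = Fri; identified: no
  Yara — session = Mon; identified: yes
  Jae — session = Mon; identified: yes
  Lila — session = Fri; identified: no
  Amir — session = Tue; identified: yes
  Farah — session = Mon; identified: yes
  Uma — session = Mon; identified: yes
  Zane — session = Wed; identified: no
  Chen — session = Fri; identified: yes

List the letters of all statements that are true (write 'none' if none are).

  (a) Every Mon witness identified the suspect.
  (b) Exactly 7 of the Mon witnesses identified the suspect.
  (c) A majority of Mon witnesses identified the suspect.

|A| = 18, |A ∩ B| = 15, |A ∖ B| = 3.
(a) A ⊆ B, i.e. every element of A is in B (|A ∖ B| = 0): fails.
(b) |A ∩ B| = 7: fails.
(c) |A ∩ B| > |A ∖ B|: holds.

(c)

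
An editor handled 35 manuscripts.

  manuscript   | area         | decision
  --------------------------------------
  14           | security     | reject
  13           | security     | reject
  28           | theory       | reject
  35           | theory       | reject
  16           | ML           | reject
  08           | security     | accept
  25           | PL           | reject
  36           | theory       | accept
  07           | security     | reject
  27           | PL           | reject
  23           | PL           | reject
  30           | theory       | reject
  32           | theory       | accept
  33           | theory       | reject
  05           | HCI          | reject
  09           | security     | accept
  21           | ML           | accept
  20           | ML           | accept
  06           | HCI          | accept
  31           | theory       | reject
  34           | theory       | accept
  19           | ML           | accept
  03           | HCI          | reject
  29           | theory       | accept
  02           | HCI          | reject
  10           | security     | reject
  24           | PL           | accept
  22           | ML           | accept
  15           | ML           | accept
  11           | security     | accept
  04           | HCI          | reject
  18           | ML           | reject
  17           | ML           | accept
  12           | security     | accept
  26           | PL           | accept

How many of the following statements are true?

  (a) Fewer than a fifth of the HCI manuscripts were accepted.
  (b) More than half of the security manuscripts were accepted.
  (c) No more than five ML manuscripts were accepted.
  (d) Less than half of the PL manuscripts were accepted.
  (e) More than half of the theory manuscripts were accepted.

1

(a) HCI: |A| = 5, |A ∩ B| = 1; needs |A ∩ B| / |A| < 1/5 — false.
(b) security: |A| = 8, |A ∩ B| = 4; needs |A ∩ B| > |A ∖ B| — false.
(c) ML: |A| = 8, |A ∩ B| = 6; needs |A ∩ B| ≤ 5 — false.
(d) PL: |A| = 5, |A ∩ B| = 2; needs |A ∩ B| < |A ∖ B| — true.
(e) theory: |A| = 9, |A ∩ B| = 4; needs |A ∩ B| > |A ∖ B| — false.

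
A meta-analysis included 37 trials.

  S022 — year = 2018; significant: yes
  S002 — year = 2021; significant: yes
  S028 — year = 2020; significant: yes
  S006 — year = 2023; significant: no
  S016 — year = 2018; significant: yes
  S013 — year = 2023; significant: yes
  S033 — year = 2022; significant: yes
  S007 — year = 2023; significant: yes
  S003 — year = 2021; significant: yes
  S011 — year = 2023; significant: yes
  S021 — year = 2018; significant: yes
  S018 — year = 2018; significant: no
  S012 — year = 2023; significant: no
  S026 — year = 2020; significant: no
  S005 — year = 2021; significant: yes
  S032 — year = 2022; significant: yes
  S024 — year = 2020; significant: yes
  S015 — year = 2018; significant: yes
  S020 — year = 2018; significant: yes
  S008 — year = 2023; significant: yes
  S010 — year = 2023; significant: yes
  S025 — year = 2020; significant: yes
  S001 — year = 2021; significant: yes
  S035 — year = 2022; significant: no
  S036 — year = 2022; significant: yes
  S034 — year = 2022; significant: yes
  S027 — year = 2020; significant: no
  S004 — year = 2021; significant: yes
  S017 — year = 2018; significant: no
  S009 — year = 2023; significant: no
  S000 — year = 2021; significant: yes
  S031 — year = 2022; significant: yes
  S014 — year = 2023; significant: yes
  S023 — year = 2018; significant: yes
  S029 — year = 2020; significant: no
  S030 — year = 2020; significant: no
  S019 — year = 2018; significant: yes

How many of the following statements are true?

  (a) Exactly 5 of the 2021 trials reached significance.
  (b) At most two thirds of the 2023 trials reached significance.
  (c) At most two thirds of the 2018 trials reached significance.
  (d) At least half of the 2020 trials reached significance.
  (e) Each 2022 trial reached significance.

1

(a) 2021: |A| = 6, |A ∩ B| = 6; needs |A ∩ B| = 5 — false.
(b) 2023: |A| = 9, |A ∩ B| = 6; needs |A ∩ B| / |A| ≤ 2/3 — true.
(c) 2018: |A| = 9, |A ∩ B| = 7; needs |A ∩ B| / |A| ≤ 2/3 — false.
(d) 2020: |A| = 7, |A ∩ B| = 3; needs |A ∩ B| ≥ |A ∖ B| — false.
(e) 2022: |A| = 6, |A ∩ B| = 5; needs A ⊆ B, i.e. every element of A is in B (|A ∖ B| = 0) — false.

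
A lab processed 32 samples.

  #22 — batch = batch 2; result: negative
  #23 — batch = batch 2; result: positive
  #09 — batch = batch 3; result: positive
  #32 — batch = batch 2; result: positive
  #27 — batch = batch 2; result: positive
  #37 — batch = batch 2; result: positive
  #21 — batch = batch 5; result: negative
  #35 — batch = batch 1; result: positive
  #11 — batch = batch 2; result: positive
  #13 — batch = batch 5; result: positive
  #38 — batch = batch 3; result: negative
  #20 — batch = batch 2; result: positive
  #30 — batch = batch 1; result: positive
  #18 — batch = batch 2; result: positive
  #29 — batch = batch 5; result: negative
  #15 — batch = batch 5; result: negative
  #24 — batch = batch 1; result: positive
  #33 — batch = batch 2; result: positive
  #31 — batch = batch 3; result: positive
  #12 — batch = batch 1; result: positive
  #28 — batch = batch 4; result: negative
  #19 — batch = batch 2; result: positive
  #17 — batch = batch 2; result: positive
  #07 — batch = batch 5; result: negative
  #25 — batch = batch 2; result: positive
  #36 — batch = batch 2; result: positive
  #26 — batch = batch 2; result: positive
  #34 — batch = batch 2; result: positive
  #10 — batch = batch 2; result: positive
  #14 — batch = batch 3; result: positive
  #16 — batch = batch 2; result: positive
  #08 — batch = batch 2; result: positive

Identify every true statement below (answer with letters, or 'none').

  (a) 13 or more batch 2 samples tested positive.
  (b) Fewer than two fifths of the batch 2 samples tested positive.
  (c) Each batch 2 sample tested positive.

(a)

|A| = 18, |A ∩ B| = 17, |A ∖ B| = 1.
(a) |A ∩ B| ≥ 13: holds.
(b) |A ∩ B| / |A| < 2/5: fails.
(c) A ⊆ B, i.e. every element of A is in B (|A ∖ B| = 0): fails.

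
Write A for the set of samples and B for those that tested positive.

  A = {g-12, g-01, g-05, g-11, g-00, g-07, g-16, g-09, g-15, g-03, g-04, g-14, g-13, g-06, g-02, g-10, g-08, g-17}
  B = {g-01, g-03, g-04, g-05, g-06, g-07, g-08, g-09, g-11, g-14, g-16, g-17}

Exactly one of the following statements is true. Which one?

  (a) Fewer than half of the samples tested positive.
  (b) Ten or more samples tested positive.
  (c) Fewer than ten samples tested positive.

(b)

|A| = 18, |A ∩ B| = 12, |A ∖ B| = 6.
(a) requires |A ∩ B| < |A ∖ B|: false.
(b) requires |A ∩ B| ≥ 10: true.
(c) requires |A ∩ B| < 10: false.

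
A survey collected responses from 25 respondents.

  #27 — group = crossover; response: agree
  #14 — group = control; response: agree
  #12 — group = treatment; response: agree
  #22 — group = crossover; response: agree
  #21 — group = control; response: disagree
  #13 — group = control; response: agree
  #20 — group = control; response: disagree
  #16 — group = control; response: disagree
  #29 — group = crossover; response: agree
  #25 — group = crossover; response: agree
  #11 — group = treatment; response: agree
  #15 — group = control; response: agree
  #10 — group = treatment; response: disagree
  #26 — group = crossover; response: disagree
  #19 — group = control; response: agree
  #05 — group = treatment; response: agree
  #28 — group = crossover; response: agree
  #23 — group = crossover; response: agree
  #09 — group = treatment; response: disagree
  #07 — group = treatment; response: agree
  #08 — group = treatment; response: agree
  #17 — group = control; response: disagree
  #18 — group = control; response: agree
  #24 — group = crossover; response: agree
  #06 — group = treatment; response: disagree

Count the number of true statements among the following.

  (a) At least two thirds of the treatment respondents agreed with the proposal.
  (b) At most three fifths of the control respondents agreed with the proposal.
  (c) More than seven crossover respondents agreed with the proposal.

(a) treatment: |A| = 8, |A ∩ B| = 5; needs |A ∩ B| / |A| ≥ 2/3 — false.
(b) control: |A| = 9, |A ∩ B| = 5; needs |A ∩ B| / |A| ≤ 3/5 — true.
(c) crossover: |A| = 8, |A ∩ B| = 7; needs |A ∩ B| > 7 — false.

1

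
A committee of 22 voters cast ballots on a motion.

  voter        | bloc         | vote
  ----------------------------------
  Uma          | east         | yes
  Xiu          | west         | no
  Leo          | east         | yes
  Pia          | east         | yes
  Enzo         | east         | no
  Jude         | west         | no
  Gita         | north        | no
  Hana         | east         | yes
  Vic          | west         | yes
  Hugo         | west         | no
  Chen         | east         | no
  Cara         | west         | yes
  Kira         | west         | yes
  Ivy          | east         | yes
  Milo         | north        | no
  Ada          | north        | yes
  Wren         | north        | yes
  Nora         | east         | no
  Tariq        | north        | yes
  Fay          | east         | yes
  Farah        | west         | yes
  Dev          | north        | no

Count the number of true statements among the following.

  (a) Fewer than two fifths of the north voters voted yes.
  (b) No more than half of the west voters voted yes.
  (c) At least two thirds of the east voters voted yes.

1

(a) north: |A| = 6, |A ∩ B| = 3; needs |A ∩ B| / |A| < 2/5 — false.
(b) west: |A| = 7, |A ∩ B| = 4; needs |A ∩ B| ≤ |A ∖ B| — false.
(c) east: |A| = 9, |A ∩ B| = 6; needs |A ∩ B| / |A| ≥ 2/3 — true.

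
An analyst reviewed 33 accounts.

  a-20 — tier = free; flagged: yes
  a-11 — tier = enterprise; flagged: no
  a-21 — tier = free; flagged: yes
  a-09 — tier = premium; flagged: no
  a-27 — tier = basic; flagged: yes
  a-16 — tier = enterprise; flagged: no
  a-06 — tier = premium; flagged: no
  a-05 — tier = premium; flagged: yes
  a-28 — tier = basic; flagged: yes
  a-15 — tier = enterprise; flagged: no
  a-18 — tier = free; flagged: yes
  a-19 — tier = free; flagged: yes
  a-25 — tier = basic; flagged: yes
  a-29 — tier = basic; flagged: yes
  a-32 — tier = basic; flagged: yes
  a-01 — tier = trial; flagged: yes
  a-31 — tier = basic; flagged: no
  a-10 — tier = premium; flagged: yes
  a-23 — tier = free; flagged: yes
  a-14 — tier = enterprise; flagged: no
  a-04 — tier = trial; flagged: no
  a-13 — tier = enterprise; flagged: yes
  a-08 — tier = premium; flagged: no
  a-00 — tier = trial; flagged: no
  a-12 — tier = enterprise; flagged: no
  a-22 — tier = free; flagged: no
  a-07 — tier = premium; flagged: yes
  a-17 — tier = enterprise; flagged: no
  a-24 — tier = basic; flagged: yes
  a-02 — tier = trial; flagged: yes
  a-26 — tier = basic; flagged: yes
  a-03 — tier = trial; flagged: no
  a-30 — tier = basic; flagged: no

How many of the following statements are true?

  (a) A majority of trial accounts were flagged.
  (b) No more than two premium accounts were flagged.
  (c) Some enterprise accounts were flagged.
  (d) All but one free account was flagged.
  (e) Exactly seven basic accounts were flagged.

3

(a) trial: |A| = 5, |A ∩ B| = 2; needs |A ∩ B| > |A ∖ B| — false.
(b) premium: |A| = 6, |A ∩ B| = 3; needs |A ∩ B| ≤ 2 — false.
(c) enterprise: |A| = 7, |A ∩ B| = 1; needs A ∩ B ≠ ∅ (|A ∩ B| ≥ 1) — true.
(d) free: |A| = 6, |A ∩ B| = 5; needs |A ∖ B| = 1 — true.
(e) basic: |A| = 9, |A ∩ B| = 7; needs |A ∩ B| = 7 — true.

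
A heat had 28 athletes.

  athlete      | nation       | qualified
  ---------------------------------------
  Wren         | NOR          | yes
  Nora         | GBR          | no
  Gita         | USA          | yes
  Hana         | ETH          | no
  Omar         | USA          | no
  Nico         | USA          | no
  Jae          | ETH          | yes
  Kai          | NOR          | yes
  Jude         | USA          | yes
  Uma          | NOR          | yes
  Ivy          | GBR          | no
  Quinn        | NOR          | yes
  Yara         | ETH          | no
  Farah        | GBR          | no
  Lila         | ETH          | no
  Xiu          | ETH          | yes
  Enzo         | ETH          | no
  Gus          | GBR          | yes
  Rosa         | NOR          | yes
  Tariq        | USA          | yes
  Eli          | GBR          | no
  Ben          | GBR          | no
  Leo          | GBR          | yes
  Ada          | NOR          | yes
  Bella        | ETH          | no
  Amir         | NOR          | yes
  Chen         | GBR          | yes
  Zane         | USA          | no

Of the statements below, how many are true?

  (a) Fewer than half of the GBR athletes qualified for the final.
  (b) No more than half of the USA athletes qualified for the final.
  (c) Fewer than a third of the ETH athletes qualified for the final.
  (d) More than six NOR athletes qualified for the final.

(a) GBR: |A| = 8, |A ∩ B| = 3; needs |A ∩ B| < |A ∖ B| — true.
(b) USA: |A| = 6, |A ∩ B| = 3; needs |A ∩ B| ≤ |A ∖ B| — true.
(c) ETH: |A| = 7, |A ∩ B| = 2; needs |A ∩ B| / |A| < 1/3 — true.
(d) NOR: |A| = 7, |A ∩ B| = 7; needs |A ∩ B| > 6 — true.

4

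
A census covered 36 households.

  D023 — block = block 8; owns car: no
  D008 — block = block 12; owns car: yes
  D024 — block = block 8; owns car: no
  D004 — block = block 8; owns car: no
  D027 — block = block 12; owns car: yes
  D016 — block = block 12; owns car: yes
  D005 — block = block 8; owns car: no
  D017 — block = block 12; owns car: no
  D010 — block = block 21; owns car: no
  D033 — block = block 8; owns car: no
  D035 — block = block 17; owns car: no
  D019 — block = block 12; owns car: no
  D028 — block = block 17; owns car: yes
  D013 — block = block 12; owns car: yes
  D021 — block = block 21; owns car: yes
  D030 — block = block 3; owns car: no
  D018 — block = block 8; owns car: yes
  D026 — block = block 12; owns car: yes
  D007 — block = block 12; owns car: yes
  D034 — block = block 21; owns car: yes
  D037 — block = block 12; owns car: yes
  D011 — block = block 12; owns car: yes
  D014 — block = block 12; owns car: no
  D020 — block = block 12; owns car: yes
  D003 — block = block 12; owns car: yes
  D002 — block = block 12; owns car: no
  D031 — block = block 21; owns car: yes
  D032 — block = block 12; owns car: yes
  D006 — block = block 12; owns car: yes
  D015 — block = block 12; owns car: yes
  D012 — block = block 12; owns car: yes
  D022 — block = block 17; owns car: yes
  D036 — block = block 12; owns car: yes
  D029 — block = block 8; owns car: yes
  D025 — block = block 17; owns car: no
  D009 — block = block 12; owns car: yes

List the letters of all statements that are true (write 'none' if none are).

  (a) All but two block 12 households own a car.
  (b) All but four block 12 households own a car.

(b)

|A| = 20, |A ∩ B| = 16, |A ∖ B| = 4.
(a) |A ∖ B| = 2: fails.
(b) |A ∖ B| = 4: holds.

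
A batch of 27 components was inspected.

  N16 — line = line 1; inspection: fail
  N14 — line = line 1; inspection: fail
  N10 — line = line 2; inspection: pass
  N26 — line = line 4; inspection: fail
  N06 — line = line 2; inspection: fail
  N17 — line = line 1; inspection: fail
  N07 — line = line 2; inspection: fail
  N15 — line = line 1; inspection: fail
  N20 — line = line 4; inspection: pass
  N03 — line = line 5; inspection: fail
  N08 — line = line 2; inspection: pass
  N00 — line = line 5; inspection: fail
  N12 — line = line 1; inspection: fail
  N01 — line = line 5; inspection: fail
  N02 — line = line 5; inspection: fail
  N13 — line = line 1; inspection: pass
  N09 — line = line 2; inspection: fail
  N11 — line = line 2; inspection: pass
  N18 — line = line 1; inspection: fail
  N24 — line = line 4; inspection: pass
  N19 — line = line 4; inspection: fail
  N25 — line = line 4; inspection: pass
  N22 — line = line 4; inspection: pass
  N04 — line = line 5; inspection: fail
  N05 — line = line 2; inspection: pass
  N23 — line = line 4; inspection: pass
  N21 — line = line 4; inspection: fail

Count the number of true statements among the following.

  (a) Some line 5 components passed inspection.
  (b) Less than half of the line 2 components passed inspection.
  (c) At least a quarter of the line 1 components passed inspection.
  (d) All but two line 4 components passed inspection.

(a) line 5: |A| = 5, |A ∩ B| = 0; needs A ∩ B ≠ ∅ (|A ∩ B| ≥ 1) — false.
(b) line 2: |A| = 7, |A ∩ B| = 4; needs |A ∩ B| < |A ∖ B| — false.
(c) line 1: |A| = 7, |A ∩ B| = 1; needs |A ∩ B| / |A| ≥ 1/4 — false.
(d) line 4: |A| = 8, |A ∩ B| = 5; needs |A ∖ B| = 2 — false.

0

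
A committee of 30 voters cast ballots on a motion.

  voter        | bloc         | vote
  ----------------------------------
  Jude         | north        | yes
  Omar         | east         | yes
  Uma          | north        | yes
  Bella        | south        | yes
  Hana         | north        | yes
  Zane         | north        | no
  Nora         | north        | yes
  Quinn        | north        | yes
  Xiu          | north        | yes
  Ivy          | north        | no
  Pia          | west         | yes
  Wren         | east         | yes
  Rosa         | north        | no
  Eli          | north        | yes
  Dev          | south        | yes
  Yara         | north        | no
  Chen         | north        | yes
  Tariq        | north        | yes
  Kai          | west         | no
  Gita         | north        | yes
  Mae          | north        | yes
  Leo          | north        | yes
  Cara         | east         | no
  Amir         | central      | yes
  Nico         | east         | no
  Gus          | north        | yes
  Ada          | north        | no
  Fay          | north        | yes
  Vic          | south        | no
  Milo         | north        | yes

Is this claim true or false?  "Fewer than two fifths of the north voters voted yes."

False

The determiner here denotes the relation: |A ∩ B| / |A| < 2/5.
|A| = 20, |A ∩ B| = 15, |A ∖ B| = 5.
|A ∩ B|/|A| = 15/20, so the statement is false.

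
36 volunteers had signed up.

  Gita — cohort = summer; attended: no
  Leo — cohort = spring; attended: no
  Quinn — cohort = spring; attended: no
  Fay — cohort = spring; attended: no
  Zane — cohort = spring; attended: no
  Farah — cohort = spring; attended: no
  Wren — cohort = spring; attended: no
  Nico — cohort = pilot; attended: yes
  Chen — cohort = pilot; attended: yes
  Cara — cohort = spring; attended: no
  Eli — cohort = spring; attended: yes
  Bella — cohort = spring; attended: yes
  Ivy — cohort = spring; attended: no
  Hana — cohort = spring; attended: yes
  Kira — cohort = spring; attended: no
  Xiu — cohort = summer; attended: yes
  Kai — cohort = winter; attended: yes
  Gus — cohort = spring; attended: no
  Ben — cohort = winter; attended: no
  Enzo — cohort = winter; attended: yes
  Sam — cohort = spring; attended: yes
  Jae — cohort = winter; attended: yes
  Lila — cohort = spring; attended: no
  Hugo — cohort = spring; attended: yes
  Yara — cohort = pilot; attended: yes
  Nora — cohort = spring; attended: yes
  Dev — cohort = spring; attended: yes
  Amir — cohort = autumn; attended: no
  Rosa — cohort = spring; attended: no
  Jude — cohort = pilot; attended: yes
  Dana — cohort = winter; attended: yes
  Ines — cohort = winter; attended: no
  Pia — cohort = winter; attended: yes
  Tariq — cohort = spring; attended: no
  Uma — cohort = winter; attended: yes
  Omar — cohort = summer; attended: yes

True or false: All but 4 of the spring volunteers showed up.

'All but 4 of the spring volunteers showed up' holds iff |A ∖ B| = 4.
|A| = 20, |A ∩ B| = 7, |A ∖ B| = 13.
|A ∖ B| = 13, so the statement is false.

False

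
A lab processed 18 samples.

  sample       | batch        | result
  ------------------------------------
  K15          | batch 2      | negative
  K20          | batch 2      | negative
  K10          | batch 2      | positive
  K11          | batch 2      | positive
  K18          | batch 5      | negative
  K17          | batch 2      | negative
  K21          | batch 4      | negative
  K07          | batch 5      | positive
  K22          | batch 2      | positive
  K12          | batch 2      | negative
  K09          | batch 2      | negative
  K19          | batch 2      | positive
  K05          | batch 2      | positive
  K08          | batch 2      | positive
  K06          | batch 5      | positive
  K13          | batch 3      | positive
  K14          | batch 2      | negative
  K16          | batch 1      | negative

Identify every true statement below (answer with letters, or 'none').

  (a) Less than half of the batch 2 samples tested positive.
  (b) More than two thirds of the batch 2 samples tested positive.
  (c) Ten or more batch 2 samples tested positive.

none

|A| = 12, |A ∩ B| = 6, |A ∖ B| = 6.
(a) |A ∩ B| < |A ∖ B|: fails.
(b) |A ∩ B| / |A| > 2/3: fails.
(c) |A ∩ B| ≥ 10: fails.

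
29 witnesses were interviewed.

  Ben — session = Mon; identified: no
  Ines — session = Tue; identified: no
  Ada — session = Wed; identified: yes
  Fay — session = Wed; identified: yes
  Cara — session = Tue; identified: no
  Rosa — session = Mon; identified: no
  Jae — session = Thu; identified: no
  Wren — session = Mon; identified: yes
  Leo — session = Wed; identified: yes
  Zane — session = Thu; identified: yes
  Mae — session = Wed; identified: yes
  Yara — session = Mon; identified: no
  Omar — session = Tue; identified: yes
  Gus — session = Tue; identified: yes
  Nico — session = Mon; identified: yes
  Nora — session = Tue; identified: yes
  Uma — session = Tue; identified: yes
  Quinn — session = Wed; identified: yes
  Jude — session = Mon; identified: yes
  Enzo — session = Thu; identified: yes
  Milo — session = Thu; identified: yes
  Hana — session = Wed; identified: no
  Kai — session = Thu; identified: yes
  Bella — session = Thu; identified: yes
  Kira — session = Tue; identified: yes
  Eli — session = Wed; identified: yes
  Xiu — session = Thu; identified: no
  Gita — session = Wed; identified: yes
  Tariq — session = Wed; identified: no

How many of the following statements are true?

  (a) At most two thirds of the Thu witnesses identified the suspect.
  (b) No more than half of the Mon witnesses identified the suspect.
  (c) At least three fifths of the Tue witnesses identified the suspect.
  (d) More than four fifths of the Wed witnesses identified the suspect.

(a) Thu: |A| = 7, |A ∩ B| = 5; needs |A ∩ B| / |A| ≤ 2/3 — false.
(b) Mon: |A| = 6, |A ∩ B| = 3; needs |A ∩ B| ≤ |A ∖ B| — true.
(c) Tue: |A| = 7, |A ∩ B| = 5; needs |A ∩ B| / |A| ≥ 3/5 — true.
(d) Wed: |A| = 9, |A ∩ B| = 7; needs |A ∩ B| / |A| > 4/5 — false.

2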